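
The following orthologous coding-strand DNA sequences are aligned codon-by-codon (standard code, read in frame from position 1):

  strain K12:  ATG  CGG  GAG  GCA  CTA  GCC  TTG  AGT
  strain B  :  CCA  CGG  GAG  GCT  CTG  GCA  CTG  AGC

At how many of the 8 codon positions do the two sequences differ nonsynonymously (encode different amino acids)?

Codon 1: ATG Met / CCA Pro — nonsynonymous.
Codon 2: CGG Arg / CGG Arg — identical.
Codon 3: GAG Glu / GAG Glu — identical.
Codon 4: GCA Ala / GCT Ala — synonymous.
Codon 5: CTA Leu / CTG Leu — synonymous.
Codon 6: GCC Ala / GCA Ala — synonymous.
Codon 7: TTG Leu / CTG Leu — synonymous.
Codon 8: AGT Ser / AGC Ser — synonymous.
Nonsynonymous differences: 1.

1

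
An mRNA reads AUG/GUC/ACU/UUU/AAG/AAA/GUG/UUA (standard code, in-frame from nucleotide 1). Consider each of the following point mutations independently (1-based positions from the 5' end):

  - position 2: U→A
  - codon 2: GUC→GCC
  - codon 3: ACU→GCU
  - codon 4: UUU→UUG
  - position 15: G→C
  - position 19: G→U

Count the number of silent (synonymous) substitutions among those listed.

Codon 1: AUG (Met) → AAG (Lys) — missense.
Codon 2: GUC (Val) → GCC (Ala) — missense.
Codon 3: ACU (Thr) → GCU (Ala) — missense.
Codon 4: UUU (Phe) → UUG (Leu) — missense.
Codon 5: AAG (Lys) → AAC (Asn) — missense.
Codon 7: GUG (Val) → UUG (Leu) — missense.
Synonymous: 0 of 6.

0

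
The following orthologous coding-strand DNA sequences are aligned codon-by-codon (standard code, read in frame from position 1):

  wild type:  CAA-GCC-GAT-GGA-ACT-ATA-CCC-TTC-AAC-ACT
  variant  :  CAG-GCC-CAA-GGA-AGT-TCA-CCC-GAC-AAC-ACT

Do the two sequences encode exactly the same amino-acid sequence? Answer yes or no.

no

Codon 1: CAA Gln / CAG Gln — synonymous.
Codon 2: GCC Ala / GCC Ala — identical.
Codon 3: GAT Asp / CAA Gln — nonsynonymous.
Codon 4: GGA Gly / GGA Gly — identical.
Codon 5: ACT Thr / AGT Ser — nonsynonymous.
Codon 6: ATA Ile / TCA Ser — nonsynonymous.
Codon 7: CCC Pro / CCC Pro — identical.
Codon 8: TTC Phe / GAC Asp — nonsynonymous.
Codon 9: AAC Asn / AAC Asn — identical.
Codon 10: ACT Thr / ACT Thr — identical.
Nonsynonymous differences: 4 → different protein.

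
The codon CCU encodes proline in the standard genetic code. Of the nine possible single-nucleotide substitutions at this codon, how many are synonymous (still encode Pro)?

Position 1: none → 0 synonymous.
Position 2: none → 0 synonymous.
Position 3: CCC, CCA, CCG → 3 synonymous.
Total: 0 + 0 + 3 = 3.

3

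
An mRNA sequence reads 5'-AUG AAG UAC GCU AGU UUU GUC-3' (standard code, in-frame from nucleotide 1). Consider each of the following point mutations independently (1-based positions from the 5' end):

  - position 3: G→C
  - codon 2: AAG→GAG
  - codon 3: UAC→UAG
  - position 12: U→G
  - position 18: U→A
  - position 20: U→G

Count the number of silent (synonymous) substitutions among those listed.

Codon 1: AUG (Met) → AUC (Ile) — missense.
Codon 2: AAG (Lys) → GAG (Glu) — missense.
Codon 3: UAC (Tyr) → UAG (Stop) — nonsense.
Codon 4: GCU (Ala) → GCG (Ala) — synonymous.
Codon 6: UUU (Phe) → UUA (Leu) — missense.
Codon 7: GUC (Val) → GGC (Gly) — missense.
Synonymous: 1 of 6.

1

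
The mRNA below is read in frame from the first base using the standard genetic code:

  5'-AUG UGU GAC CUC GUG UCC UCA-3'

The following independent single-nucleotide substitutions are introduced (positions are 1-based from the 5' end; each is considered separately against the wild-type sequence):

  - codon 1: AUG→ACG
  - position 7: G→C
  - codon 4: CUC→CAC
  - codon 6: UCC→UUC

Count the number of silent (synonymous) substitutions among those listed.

0

Codon 1: AUG (Met) → ACG (Thr) — missense.
Codon 3: GAC (Asp) → CAC (His) — missense.
Codon 4: CUC (Leu) → CAC (His) — missense.
Codon 6: UCC (Ser) → UUC (Phe) — missense.
Synonymous: 0 of 4.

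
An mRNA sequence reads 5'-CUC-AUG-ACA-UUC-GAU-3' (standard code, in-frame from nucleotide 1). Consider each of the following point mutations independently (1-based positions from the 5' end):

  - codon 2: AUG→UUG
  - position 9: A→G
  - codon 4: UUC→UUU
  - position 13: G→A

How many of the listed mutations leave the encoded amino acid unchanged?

Codon 2: AUG (Met) → UUG (Leu) — missense.
Codon 3: ACA (Thr) → ACG (Thr) — synonymous.
Codon 4: UUC (Phe) → UUU (Phe) — synonymous.
Codon 5: GAU (Asp) → AAU (Asn) — missense.
Synonymous: 2 of 4.

2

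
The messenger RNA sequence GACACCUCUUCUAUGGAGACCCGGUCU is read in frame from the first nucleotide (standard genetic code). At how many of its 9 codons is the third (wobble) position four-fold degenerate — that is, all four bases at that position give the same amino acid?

6

Codon 1 GAC (Asp): third position 2-fold.
Codon 2 ACC (Thr): third position 4-fold.
Codon 3 UCU (Ser): third position 4-fold.
Codon 4 UCU (Ser): third position 4-fold.
Codon 5 AUG (Met): third position 1-fold.
Codon 6 GAG (Glu): third position 2-fold.
Codon 7 ACC (Thr): third position 4-fold.
Codon 8 CGG (Arg): third position 4-fold.
Codon 9 UCU (Ser): third position 4-fold.
Four-fold degenerate third positions: 6.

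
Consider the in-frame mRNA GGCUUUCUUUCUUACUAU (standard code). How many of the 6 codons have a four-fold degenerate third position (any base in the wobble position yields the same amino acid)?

Codon 1 GGC (Gly): third position 4-fold.
Codon 2 UUU (Phe): third position 2-fold.
Codon 3 CUU (Leu): third position 4-fold.
Codon 4 UCU (Ser): third position 4-fold.
Codon 5 UAC (Tyr): third position 2-fold.
Codon 6 UAU (Tyr): third position 2-fold.
Four-fold degenerate third positions: 3.

3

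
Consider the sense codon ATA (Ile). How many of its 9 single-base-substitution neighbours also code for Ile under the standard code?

Position 1: none → 0 synonymous.
Position 2: none → 0 synonymous.
Position 3: ATT, ATC → 2 synonymous.
Total: 0 + 0 + 2 = 2.

2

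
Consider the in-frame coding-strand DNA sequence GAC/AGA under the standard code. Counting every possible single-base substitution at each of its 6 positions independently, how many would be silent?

3

Codon 1 (GAC, Asp): 1 synonymous substitution.
Codon 2 (AGA, Arg): 2 synonymous substitutions.
Total: 1 + 2 = 3.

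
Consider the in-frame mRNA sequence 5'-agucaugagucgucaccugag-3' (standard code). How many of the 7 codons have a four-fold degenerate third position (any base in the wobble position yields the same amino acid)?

3

Codon 1 AGU (Ser): third position 2-fold.
Codon 2 CAU (His): third position 2-fold.
Codon 3 GAG (Glu): third position 2-fold.
Codon 4 UCG (Ser): third position 4-fold.
Codon 5 UCA (Ser): third position 4-fold.
Codon 6 CCU (Pro): third position 4-fold.
Codon 7 GAG (Glu): third position 2-fold.
Four-fold degenerate third positions: 3.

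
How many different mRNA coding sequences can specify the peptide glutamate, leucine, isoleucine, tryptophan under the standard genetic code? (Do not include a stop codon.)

36

Glu: 2 codons.
Leu: 6 codons.
Ile: 3 codons.
Trp: 1 codon.
2 × 6 × 3 × 1 = 36.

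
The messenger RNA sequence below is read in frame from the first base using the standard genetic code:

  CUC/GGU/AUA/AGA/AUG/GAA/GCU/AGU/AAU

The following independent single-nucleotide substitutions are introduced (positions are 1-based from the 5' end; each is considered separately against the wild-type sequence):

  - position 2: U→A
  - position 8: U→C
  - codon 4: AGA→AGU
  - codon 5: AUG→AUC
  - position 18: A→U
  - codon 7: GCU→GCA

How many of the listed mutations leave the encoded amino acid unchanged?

1

Codon 1: CUC (Leu) → CAC (His) — missense.
Codon 3: AUA (Ile) → ACA (Thr) — missense.
Codon 4: AGA (Arg) → AGU (Ser) — missense.
Codon 5: AUG (Met) → AUC (Ile) — missense.
Codon 6: GAA (Glu) → GAU (Asp) — missense.
Codon 7: GCU (Ala) → GCA (Ala) — synonymous.
Synonymous: 1 of 6.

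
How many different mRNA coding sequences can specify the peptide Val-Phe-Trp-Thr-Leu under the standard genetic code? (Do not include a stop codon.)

192

Val: 4 codons.
Phe: 2 codons.
Trp: 1 codon.
Thr: 4 codons.
Leu: 6 codons.
4 × 2 × 1 × 4 × 6 = 192.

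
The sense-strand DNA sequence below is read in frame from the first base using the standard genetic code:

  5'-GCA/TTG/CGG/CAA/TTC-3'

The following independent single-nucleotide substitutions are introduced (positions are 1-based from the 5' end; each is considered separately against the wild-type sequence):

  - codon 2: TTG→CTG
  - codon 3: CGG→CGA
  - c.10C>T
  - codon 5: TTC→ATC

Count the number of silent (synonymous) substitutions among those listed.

Codon 2: TTG (Leu) → CTG (Leu) — synonymous.
Codon 3: CGG (Arg) → CGA (Arg) — synonymous.
Codon 4: CAA (Gln) → TAA (Stop) — nonsense.
Codon 5: TTC (Phe) → ATC (Ile) — missense.
Synonymous: 2 of 4.

2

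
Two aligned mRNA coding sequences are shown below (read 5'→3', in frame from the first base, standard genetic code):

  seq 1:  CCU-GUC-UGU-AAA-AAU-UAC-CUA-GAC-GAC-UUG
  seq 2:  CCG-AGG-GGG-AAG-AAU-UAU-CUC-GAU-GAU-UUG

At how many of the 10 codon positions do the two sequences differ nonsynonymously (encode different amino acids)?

2

Codon 1: CCU Pro / CCG Pro — synonymous.
Codon 2: GUC Val / AGG Arg — nonsynonymous.
Codon 3: UGU Cys / GGG Gly — nonsynonymous.
Codon 4: AAA Lys / AAG Lys — synonymous.
Codon 5: AAU Asn / AAU Asn — identical.
Codon 6: UAC Tyr / UAU Tyr — synonymous.
Codon 7: CUA Leu / CUC Leu — synonymous.
Codon 8: GAC Asp / GAU Asp — synonymous.
Codon 9: GAC Asp / GAU Asp — synonymous.
Codon 10: UUG Leu / UUG Leu — identical.
Nonsynonymous differences: 2.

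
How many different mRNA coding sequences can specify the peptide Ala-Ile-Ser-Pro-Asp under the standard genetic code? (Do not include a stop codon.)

576

Ala: 4 codons.
Ile: 3 codons.
Ser: 6 codons.
Pro: 4 codons.
Asp: 2 codons.
4 × 3 × 6 × 4 × 2 = 576.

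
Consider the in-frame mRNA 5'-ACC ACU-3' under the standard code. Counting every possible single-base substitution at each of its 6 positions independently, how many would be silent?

6

Codon 1 (ACC, Thr): 3 synonymous substitutions.
Codon 2 (ACU, Thr): 3 synonymous substitutions.
Total: 3 + 3 = 6.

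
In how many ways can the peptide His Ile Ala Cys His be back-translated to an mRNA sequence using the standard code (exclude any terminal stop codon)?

96

His: 2 codons.
Ile: 3 codons.
Ala: 4 codons.
Cys: 2 codons.
His: 2 codons.
2 × 3 × 4 × 2 × 2 = 96.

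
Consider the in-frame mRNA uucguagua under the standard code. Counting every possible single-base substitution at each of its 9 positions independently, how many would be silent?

Codon 1 (UUC, Phe): 1 synonymous substitution.
Codon 2 (GUA, Val): 3 synonymous substitutions.
Codon 3 (GUA, Val): 3 synonymous substitutions.
Total: 1 + 3 + 3 = 7.

7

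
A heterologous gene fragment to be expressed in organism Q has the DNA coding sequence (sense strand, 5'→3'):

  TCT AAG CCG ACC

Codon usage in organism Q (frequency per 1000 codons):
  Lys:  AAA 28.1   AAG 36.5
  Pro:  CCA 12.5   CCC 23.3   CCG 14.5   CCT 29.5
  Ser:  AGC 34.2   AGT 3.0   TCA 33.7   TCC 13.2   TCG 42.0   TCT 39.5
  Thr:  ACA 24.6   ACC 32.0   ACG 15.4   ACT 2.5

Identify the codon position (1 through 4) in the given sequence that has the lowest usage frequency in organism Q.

Codon 1 TCT (Ser): 39.5 per 1000.
Codon 2 AAG (Lys): 36.5 per 1000.
Codon 3 CCG (Pro): 14.5 per 1000.
Codon 4 ACC (Thr): 32.0 per 1000.
Lowest frequency is 14.5 at codon 3.

3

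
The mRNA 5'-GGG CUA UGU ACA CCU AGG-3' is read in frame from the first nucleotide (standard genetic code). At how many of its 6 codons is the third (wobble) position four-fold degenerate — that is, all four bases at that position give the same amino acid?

Codon 1 GGG (Gly): third position 4-fold.
Codon 2 CUA (Leu): third position 4-fold.
Codon 3 UGU (Cys): third position 2-fold.
Codon 4 ACA (Thr): third position 4-fold.
Codon 5 CCU (Pro): third position 4-fold.
Codon 6 AGG (Arg): third position 2-fold.
Four-fold degenerate third positions: 4.

4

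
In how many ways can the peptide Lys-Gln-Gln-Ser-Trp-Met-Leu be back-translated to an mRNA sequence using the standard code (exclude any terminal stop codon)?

Lys: 2 codons.
Gln: 2 codons.
Gln: 2 codons.
Ser: 6 codons.
Trp: 1 codon.
Met: 1 codon.
Leu: 6 codons.
2 × 2 × 2 × 6 × 1 × 1 × 6 = 288.

288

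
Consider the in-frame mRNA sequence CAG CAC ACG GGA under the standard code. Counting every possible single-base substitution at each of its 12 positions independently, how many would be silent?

8

Codon 1 (CAG, Gln): 1 synonymous substitution.
Codon 2 (CAC, His): 1 synonymous substitution.
Codon 3 (ACG, Thr): 3 synonymous substitutions.
Codon 4 (GGA, Gly): 3 synonymous substitutions.
Total: 1 + 1 + 3 + 3 = 8.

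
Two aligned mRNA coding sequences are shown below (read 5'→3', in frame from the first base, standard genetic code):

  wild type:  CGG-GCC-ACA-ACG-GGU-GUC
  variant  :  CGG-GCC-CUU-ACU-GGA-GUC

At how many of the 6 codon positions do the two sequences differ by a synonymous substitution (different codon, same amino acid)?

Codon 1: CGG Arg / CGG Arg — identical.
Codon 2: GCC Ala / GCC Ala — identical.
Codon 3: ACA Thr / CUU Leu — nonsynonymous.
Codon 4: ACG Thr / ACU Thr — synonymous.
Codon 5: GGU Gly / GGA Gly — synonymous.
Codon 6: GUC Val / GUC Val — identical.
Synonymous differences: 2.

2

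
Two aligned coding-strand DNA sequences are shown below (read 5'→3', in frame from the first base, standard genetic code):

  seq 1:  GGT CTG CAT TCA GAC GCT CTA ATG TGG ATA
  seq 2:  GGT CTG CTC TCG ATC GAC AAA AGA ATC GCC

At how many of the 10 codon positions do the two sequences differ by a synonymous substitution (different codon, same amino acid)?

Codon 1: GGT Gly / GGT Gly — identical.
Codon 2: CTG Leu / CTG Leu — identical.
Codon 3: CAT His / CTC Leu — nonsynonymous.
Codon 4: TCA Ser / TCG Ser — synonymous.
Codon 5: GAC Asp / ATC Ile — nonsynonymous.
Codon 6: GCT Ala / GAC Asp — nonsynonymous.
Codon 7: CTA Leu / AAA Lys — nonsynonymous.
Codon 8: ATG Met / AGA Arg — nonsynonymous.
Codon 9: TGG Trp / ATC Ile — nonsynonymous.
Codon 10: ATA Ile / GCC Ala — nonsynonymous.
Synonymous differences: 1.

1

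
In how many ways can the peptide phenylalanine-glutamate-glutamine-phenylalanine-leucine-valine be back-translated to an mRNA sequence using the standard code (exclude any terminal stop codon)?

384

Phe: 2 codons.
Glu: 2 codons.
Gln: 2 codons.
Phe: 2 codons.
Leu: 6 codons.
Val: 4 codons.
2 × 2 × 2 × 2 × 6 × 4 = 384.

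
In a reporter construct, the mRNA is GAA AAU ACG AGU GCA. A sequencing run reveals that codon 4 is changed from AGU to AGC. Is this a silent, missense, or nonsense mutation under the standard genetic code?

Position 12 falls in codon 4: AGU → Ser.
After the substitution the codon is AGC → Ser.
Both encode Ser, so the change is synonymous.

silent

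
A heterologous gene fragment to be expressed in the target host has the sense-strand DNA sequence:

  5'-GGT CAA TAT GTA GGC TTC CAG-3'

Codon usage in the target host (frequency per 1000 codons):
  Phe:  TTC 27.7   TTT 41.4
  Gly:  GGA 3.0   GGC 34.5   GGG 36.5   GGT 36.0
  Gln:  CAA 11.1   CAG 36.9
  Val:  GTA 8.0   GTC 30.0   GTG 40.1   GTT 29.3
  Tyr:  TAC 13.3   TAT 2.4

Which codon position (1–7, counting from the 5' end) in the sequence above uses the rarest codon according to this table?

Codon 1 GGT (Gly): 36.0 per 1000.
Codon 2 CAA (Gln): 11.1 per 1000.
Codon 3 TAT (Tyr): 2.4 per 1000.
Codon 4 GTA (Val): 8.0 per 1000.
Codon 5 GGC (Gly): 34.5 per 1000.
Codon 6 TTC (Phe): 27.7 per 1000.
Codon 7 CAG (Gln): 36.9 per 1000.
Lowest frequency is 2.4 at codon 3.

3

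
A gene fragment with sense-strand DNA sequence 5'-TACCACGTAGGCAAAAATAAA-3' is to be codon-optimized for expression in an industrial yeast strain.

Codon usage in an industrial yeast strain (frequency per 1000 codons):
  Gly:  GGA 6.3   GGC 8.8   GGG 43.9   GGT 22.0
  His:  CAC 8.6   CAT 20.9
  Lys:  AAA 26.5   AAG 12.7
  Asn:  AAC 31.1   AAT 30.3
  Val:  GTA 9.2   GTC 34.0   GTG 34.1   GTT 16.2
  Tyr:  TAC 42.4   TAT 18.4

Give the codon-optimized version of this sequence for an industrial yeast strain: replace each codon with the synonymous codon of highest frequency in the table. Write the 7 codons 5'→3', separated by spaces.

Codon 1 (Tyr): best is TAC at 42.4.
Codon 2 (His): best is CAT at 20.9.
Codon 3 (Val): best is GTG at 34.1.
Codon 4 (Gly): best is GGG at 43.9.
Codon 5 (Lys): best is AAA at 26.5.
Codon 6 (Asn): best is AAC at 31.1.
Codon 7 (Lys): best is AAA at 26.5.

TAC CAT GTG GGG AAA AAC AAA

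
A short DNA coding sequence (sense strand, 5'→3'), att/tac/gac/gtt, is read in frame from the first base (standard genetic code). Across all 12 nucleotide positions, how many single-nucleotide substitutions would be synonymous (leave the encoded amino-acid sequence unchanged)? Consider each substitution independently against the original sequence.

Codon 1 (ATT, Ile): 2 synonymous substitutions.
Codon 2 (TAC, Tyr): 1 synonymous substitution.
Codon 3 (GAC, Asp): 1 synonymous substitution.
Codon 4 (GTT, Val): 3 synonymous substitutions.
Total: 2 + 1 + 1 + 3 = 7.

7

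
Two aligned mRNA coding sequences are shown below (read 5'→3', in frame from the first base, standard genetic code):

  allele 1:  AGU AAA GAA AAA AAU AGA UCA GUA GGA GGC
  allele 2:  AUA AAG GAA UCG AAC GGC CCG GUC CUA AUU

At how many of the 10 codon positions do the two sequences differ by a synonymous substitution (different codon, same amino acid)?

3

Codon 1: AGU Ser / AUA Ile — nonsynonymous.
Codon 2: AAA Lys / AAG Lys — synonymous.
Codon 3: GAA Glu / GAA Glu — identical.
Codon 4: AAA Lys / UCG Ser — nonsynonymous.
Codon 5: AAU Asn / AAC Asn — synonymous.
Codon 6: AGA Arg / GGC Gly — nonsynonymous.
Codon 7: UCA Ser / CCG Pro — nonsynonymous.
Codon 8: GUA Val / GUC Val — synonymous.
Codon 9: GGA Gly / CUA Leu — nonsynonymous.
Codon 10: GGC Gly / AUU Ile — nonsynonymous.
Synonymous differences: 3.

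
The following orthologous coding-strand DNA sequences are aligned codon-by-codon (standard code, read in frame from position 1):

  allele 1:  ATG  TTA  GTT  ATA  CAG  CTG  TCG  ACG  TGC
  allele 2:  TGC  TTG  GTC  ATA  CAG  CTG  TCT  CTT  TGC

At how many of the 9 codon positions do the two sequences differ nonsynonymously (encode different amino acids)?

Codon 1: ATG Met / TGC Cys — nonsynonymous.
Codon 2: TTA Leu / TTG Leu — synonymous.
Codon 3: GTT Val / GTC Val — synonymous.
Codon 4: ATA Ile / ATA Ile — identical.
Codon 5: CAG Gln / CAG Gln — identical.
Codon 6: CTG Leu / CTG Leu — identical.
Codon 7: TCG Ser / TCT Ser — synonymous.
Codon 8: ACG Thr / CTT Leu — nonsynonymous.
Codon 9: TGC Cys / TGC Cys — identical.
Nonsynonymous differences: 2.

2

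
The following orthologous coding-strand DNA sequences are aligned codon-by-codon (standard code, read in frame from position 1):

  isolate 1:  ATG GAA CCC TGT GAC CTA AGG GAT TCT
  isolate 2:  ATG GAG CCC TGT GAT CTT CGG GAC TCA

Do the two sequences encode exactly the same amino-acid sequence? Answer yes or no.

yes

Codon 1: ATG Met / ATG Met — identical.
Codon 2: GAA Glu / GAG Glu — synonymous.
Codon 3: CCC Pro / CCC Pro — identical.
Codon 4: TGT Cys / TGT Cys — identical.
Codon 5: GAC Asp / GAT Asp — synonymous.
Codon 6: CTA Leu / CTT Leu — synonymous.
Codon 7: AGG Arg / CGG Arg — synonymous.
Codon 8: GAT Asp / GAC Asp — synonymous.
Codon 9: TCT Ser / TCA Ser — synonymous.
Nonsynonymous differences: 0 → same protein.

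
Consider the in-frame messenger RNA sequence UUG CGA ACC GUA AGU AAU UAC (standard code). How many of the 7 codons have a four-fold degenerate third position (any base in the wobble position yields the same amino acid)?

Codon 1 UUG (Leu): third position 2-fold.
Codon 2 CGA (Arg): third position 4-fold.
Codon 3 ACC (Thr): third position 4-fold.
Codon 4 GUA (Val): third position 4-fold.
Codon 5 AGU (Ser): third position 2-fold.
Codon 6 AAU (Asn): third position 2-fold.
Codon 7 UAC (Tyr): third position 2-fold.
Four-fold degenerate third positions: 3.

3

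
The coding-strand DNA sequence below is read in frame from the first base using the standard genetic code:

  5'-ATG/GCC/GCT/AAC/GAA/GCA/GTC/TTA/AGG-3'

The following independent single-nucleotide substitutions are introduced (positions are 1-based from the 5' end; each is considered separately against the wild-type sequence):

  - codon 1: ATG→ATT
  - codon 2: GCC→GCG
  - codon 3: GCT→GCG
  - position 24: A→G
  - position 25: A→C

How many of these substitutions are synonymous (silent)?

Codon 1: ATG (Met) → ATT (Ile) — missense.
Codon 2: GCC (Ala) → GCG (Ala) — synonymous.
Codon 3: GCT (Ala) → GCG (Ala) — synonymous.
Codon 8: TTA (Leu) → TTG (Leu) — synonymous.
Codon 9: AGG (Arg) → CGG (Arg) — synonymous.
Synonymous: 4 of 5.

4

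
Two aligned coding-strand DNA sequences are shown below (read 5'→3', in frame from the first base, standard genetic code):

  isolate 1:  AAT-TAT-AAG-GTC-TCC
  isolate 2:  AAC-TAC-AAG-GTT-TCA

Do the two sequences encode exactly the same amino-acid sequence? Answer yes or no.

Codon 1: AAT Asn / AAC Asn — synonymous.
Codon 2: TAT Tyr / TAC Tyr — synonymous.
Codon 3: AAG Lys / AAG Lys — identical.
Codon 4: GTC Val / GTT Val — synonymous.
Codon 5: TCC Ser / TCA Ser — synonymous.
Nonsynonymous differences: 0 → same protein.

yes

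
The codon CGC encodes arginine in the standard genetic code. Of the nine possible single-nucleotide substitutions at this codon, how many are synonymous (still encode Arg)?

3

Position 1: none → 0 synonymous.
Position 2: none → 0 synonymous.
Position 3: CGU, CGA, CGG → 3 synonymous.
Total: 0 + 0 + 3 = 3.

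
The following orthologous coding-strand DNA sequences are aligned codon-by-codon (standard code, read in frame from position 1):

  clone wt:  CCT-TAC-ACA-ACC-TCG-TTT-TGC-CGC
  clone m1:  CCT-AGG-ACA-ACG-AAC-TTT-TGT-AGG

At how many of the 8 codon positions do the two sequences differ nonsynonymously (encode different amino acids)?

Codon 1: CCT Pro / CCT Pro — identical.
Codon 2: TAC Tyr / AGG Arg — nonsynonymous.
Codon 3: ACA Thr / ACA Thr — identical.
Codon 4: ACC Thr / ACG Thr — synonymous.
Codon 5: TCG Ser / AAC Asn — nonsynonymous.
Codon 6: TTT Phe / TTT Phe — identical.
Codon 7: TGC Cys / TGT Cys — synonymous.
Codon 8: CGC Arg / AGG Arg — synonymous.
Nonsynonymous differences: 2.

2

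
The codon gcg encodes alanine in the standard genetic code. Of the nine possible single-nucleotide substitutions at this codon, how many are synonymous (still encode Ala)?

Position 1: none → 0 synonymous.
Position 2: none → 0 synonymous.
Position 3: GCU, GCC, GCA → 3 synonymous.
Total: 0 + 0 + 3 = 3.

3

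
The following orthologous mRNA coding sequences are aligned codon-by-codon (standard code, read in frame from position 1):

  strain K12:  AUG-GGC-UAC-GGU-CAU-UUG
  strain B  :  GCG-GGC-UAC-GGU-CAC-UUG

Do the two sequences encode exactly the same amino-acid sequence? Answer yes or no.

no

Codon 1: AUG Met / GCG Ala — nonsynonymous.
Codon 2: GGC Gly / GGC Gly — identical.
Codon 3: UAC Tyr / UAC Tyr — identical.
Codon 4: GGU Gly / GGU Gly — identical.
Codon 5: CAU His / CAC His — synonymous.
Codon 6: UUG Leu / UUG Leu — identical.
Nonsynonymous differences: 1 → different protein.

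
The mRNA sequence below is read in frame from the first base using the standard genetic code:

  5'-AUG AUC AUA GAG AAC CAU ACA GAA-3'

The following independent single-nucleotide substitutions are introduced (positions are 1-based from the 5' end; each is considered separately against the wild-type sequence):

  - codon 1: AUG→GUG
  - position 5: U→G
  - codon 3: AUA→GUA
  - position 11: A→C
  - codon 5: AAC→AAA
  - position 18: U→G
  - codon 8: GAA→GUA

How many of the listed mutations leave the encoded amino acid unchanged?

0

Codon 1: AUG (Met) → GUG (Val) — missense.
Codon 2: AUC (Ile) → AGC (Ser) — missense.
Codon 3: AUA (Ile) → GUA (Val) — missense.
Codon 4: GAG (Glu) → GCG (Ala) — missense.
Codon 5: AAC (Asn) → AAA (Lys) — missense.
Codon 6: CAU (His) → CAG (Gln) — missense.
Codon 8: GAA (Glu) → GUA (Val) — missense.
Synonymous: 0 of 7.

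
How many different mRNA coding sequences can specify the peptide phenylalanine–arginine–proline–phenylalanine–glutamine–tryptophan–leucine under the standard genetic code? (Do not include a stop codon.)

1152

Phe: 2 codons.
Arg: 6 codons.
Pro: 4 codons.
Phe: 2 codons.
Gln: 2 codons.
Trp: 1 codon.
Leu: 6 codons.
2 × 6 × 4 × 2 × 2 × 1 × 6 = 1152.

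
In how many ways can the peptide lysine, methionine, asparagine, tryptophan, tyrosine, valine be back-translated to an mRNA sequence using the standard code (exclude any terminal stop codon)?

32

Lys: 2 codons.
Met: 1 codon.
Asn: 2 codons.
Trp: 1 codon.
Tyr: 2 codons.
Val: 4 codons.
2 × 1 × 2 × 1 × 2 × 4 = 32.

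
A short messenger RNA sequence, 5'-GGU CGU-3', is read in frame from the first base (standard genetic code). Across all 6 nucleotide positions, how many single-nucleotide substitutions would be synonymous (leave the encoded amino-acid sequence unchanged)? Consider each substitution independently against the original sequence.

6

Codon 1 (GGU, Gly): 3 synonymous substitutions.
Codon 2 (CGU, Arg): 3 synonymous substitutions.
Total: 3 + 3 = 6.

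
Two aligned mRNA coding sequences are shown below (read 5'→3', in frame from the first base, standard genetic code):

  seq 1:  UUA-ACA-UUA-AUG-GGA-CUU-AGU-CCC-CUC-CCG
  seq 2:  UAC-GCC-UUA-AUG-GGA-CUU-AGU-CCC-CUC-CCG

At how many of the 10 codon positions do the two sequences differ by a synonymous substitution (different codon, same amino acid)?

0

Codon 1: UUA Leu / UAC Tyr — nonsynonymous.
Codon 2: ACA Thr / GCC Ala — nonsynonymous.
Codon 3: UUA Leu / UUA Leu — identical.
Codon 4: AUG Met / AUG Met — identical.
Codon 5: GGA Gly / GGA Gly — identical.
Codon 6: CUU Leu / CUU Leu — identical.
Codon 7: AGU Ser / AGU Ser — identical.
Codon 8: CCC Pro / CCC Pro — identical.
Codon 9: CUC Leu / CUC Leu — identical.
Codon 10: CCG Pro / CCG Pro — identical.
Synonymous differences: 0.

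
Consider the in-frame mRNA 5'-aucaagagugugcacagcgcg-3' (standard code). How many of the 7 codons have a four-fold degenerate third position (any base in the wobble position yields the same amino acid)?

Codon 1 AUC (Ile): third position 3-fold.
Codon 2 AAG (Lys): third position 2-fold.
Codon 3 AGU (Ser): third position 2-fold.
Codon 4 GUG (Val): third position 4-fold.
Codon 5 CAC (His): third position 2-fold.
Codon 6 AGC (Ser): third position 2-fold.
Codon 7 GCG (Ala): third position 4-fold.
Four-fold degenerate third positions: 2.

2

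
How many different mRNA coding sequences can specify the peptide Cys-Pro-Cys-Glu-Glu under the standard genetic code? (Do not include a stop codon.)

Cys: 2 codons.
Pro: 4 codons.
Cys: 2 codons.
Glu: 2 codons.
Glu: 2 codons.
2 × 4 × 2 × 2 × 2 = 64.

64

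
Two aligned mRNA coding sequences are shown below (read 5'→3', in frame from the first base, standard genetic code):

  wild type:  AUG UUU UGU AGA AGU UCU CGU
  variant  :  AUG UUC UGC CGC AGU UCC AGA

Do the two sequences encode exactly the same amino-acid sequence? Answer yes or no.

yes

Codon 1: AUG Met / AUG Met — identical.
Codon 2: UUU Phe / UUC Phe — synonymous.
Codon 3: UGU Cys / UGC Cys — synonymous.
Codon 4: AGA Arg / CGC Arg — synonymous.
Codon 5: AGU Ser / AGU Ser — identical.
Codon 6: UCU Ser / UCC Ser — synonymous.
Codon 7: CGU Arg / AGA Arg — synonymous.
Nonsynonymous differences: 0 → same protein.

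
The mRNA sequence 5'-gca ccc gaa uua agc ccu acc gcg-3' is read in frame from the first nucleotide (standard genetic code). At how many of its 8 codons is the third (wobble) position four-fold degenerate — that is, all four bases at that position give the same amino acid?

Codon 1 GCA (Ala): third position 4-fold.
Codon 2 CCC (Pro): third position 4-fold.
Codon 3 GAA (Glu): third position 2-fold.
Codon 4 UUA (Leu): third position 2-fold.
Codon 5 AGC (Ser): third position 2-fold.
Codon 6 CCU (Pro): third position 4-fold.
Codon 7 ACC (Thr): third position 4-fold.
Codon 8 GCG (Ala): third position 4-fold.
Four-fold degenerate third positions: 5.

5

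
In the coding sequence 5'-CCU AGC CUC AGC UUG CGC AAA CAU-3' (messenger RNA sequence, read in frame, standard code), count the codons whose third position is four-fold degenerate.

3

Codon 1 CCU (Pro): third position 4-fold.
Codon 2 AGC (Ser): third position 2-fold.
Codon 3 CUC (Leu): third position 4-fold.
Codon 4 AGC (Ser): third position 2-fold.
Codon 5 UUG (Leu): third position 2-fold.
Codon 6 CGC (Arg): third position 4-fold.
Codon 7 AAA (Lys): third position 2-fold.
Codon 8 CAU (His): third position 2-fold.
Four-fold degenerate third positions: 3.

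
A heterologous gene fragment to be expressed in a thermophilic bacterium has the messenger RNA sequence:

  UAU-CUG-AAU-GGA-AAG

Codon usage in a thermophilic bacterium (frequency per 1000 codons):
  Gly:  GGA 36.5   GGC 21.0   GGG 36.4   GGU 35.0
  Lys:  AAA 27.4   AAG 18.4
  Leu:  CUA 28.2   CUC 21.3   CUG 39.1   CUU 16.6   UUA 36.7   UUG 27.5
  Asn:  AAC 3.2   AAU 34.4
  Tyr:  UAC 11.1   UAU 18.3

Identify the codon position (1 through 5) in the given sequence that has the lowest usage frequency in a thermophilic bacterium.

1

Codon 1 UAU (Tyr): 18.3 per 1000.
Codon 2 CUG (Leu): 39.1 per 1000.
Codon 3 AAU (Asn): 34.4 per 1000.
Codon 4 GGA (Gly): 36.5 per 1000.
Codon 5 AAG (Lys): 18.4 per 1000.
Lowest frequency is 18.3 at codon 1.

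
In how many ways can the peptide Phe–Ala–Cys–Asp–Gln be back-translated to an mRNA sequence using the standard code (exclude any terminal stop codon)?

Phe: 2 codons.
Ala: 4 codons.
Cys: 2 codons.
Asp: 2 codons.
Gln: 2 codons.
2 × 4 × 2 × 2 × 2 = 64.

64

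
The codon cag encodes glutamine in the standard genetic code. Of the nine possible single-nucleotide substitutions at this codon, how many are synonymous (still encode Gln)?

Position 1: none → 0 synonymous.
Position 2: none → 0 synonymous.
Position 3: CAA → 1 synonymous.
Total: 0 + 0 + 1 = 1.

1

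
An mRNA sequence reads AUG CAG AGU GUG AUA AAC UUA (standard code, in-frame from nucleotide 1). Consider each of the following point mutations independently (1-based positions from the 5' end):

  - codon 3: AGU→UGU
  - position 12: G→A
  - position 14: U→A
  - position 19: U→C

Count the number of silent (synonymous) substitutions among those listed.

Codon 3: AGU (Ser) → UGU (Cys) — missense.
Codon 4: GUG (Val) → GUA (Val) — synonymous.
Codon 5: AUA (Ile) → AAA (Lys) — missense.
Codon 7: UUA (Leu) → CUA (Leu) — synonymous.
Synonymous: 2 of 4.

2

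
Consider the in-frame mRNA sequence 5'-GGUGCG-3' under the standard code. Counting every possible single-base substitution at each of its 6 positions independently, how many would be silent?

Codon 1 (GGU, Gly): 3 synonymous substitutions.
Codon 2 (GCG, Ala): 3 synonymous substitutions.
Total: 3 + 3 = 6.

6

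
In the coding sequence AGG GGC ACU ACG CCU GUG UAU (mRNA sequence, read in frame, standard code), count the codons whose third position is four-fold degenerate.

Codon 1 AGG (Arg): third position 2-fold.
Codon 2 GGC (Gly): third position 4-fold.
Codon 3 ACU (Thr): third position 4-fold.
Codon 4 ACG (Thr): third position 4-fold.
Codon 5 CCU (Pro): third position 4-fold.
Codon 6 GUG (Val): third position 4-fold.
Codon 7 UAU (Tyr): third position 2-fold.
Four-fold degenerate third positions: 5.

5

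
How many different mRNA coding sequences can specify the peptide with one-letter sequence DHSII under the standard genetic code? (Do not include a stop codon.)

216

Asp: 2 codons.
His: 2 codons.
Ser: 6 codons.
Ile: 3 codons.
Ile: 3 codons.
2 × 2 × 6 × 3 × 3 = 216.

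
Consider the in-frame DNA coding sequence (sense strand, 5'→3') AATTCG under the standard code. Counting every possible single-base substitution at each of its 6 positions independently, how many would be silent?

Codon 1 (AAT, Asn): 1 synonymous substitution.
Codon 2 (TCG, Ser): 3 synonymous substitutions.
Total: 1 + 3 = 4.

4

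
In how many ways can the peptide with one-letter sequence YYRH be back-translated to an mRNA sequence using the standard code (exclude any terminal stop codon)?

Tyr: 2 codons.
Tyr: 2 codons.
Arg: 6 codons.
His: 2 codons.
2 × 2 × 6 × 2 = 48.

48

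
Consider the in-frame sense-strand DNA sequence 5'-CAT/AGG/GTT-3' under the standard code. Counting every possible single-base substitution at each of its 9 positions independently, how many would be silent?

Codon 1 (CAT, His): 1 synonymous substitution.
Codon 2 (AGG, Arg): 2 synonymous substitutions.
Codon 3 (GTT, Val): 3 synonymous substitutions.
Total: 1 + 2 + 3 = 6.

6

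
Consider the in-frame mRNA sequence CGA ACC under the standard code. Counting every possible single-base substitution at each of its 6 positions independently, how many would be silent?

Codon 1 (CGA, Arg): 4 synonymous substitutions.
Codon 2 (ACC, Thr): 3 synonymous substitutions.
Total: 4 + 3 = 7.

7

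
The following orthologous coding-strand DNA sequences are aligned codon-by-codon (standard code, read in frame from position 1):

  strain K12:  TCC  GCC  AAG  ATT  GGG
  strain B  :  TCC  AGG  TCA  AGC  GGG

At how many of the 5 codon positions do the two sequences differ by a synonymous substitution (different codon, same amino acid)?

Codon 1: TCC Ser / TCC Ser — identical.
Codon 2: GCC Ala / AGG Arg — nonsynonymous.
Codon 3: AAG Lys / TCA Ser — nonsynonymous.
Codon 4: ATT Ile / AGC Ser — nonsynonymous.
Codon 5: GGG Gly / GGG Gly — identical.
Synonymous differences: 0.

0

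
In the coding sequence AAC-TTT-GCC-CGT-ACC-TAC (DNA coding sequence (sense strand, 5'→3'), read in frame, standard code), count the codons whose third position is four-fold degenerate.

3

Codon 1 AAC (Asn): third position 2-fold.
Codon 2 TTT (Phe): third position 2-fold.
Codon 3 GCC (Ala): third position 4-fold.
Codon 4 CGT (Arg): third position 4-fold.
Codon 5 ACC (Thr): third position 4-fold.
Codon 6 TAC (Tyr): third position 2-fold.
Four-fold degenerate third positions: 3.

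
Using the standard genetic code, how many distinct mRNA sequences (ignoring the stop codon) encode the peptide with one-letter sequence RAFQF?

192

Arg: 6 codons.
Ala: 4 codons.
Phe: 2 codons.
Gln: 2 codons.
Phe: 2 codons.
6 × 4 × 2 × 2 × 2 = 192.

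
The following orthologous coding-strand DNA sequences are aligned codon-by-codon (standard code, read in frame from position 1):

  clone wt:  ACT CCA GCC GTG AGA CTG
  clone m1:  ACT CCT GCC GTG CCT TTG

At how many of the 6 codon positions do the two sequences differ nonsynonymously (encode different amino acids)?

Codon 1: ACT Thr / ACT Thr — identical.
Codon 2: CCA Pro / CCT Pro — synonymous.
Codon 3: GCC Ala / GCC Ala — identical.
Codon 4: GTG Val / GTG Val — identical.
Codon 5: AGA Arg / CCT Pro — nonsynonymous.
Codon 6: CTG Leu / TTG Leu — synonymous.
Nonsynonymous differences: 1.

1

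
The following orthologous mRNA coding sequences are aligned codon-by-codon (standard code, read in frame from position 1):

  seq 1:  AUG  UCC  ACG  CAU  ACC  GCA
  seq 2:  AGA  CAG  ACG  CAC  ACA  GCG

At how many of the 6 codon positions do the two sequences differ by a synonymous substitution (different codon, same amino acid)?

Codon 1: AUG Met / AGA Arg — nonsynonymous.
Codon 2: UCC Ser / CAG Gln — nonsynonymous.
Codon 3: ACG Thr / ACG Thr — identical.
Codon 4: CAU His / CAC His — synonymous.
Codon 5: ACC Thr / ACA Thr — synonymous.
Codon 6: GCA Ala / GCG Ala — synonymous.
Synonymous differences: 3.

3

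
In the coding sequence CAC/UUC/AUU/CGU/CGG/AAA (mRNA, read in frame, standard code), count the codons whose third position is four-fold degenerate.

Codon 1 CAC (His): third position 2-fold.
Codon 2 UUC (Phe): third position 2-fold.
Codon 3 AUU (Ile): third position 3-fold.
Codon 4 CGU (Arg): third position 4-fold.
Codon 5 CGG (Arg): third position 4-fold.
Codon 6 AAA (Lys): third position 2-fold.
Four-fold degenerate third positions: 2.

2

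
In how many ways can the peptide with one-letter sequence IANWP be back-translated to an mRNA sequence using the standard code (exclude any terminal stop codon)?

Ile: 3 codons.
Ala: 4 codons.
Asn: 2 codons.
Trp: 1 codon.
Pro: 4 codons.
3 × 4 × 2 × 1 × 4 = 96.

96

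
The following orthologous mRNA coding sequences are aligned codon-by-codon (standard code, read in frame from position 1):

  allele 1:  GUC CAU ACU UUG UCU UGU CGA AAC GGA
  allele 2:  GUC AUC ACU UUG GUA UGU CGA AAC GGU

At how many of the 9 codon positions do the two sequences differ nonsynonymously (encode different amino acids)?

2

Codon 1: GUC Val / GUC Val — identical.
Codon 2: CAU His / AUC Ile — nonsynonymous.
Codon 3: ACU Thr / ACU Thr — identical.
Codon 4: UUG Leu / UUG Leu — identical.
Codon 5: UCU Ser / GUA Val — nonsynonymous.
Codon 6: UGU Cys / UGU Cys — identical.
Codon 7: CGA Arg / CGA Arg — identical.
Codon 8: AAC Asn / AAC Asn — identical.
Codon 9: GGA Gly / GGU Gly — synonymous.
Nonsynonymous differences: 2.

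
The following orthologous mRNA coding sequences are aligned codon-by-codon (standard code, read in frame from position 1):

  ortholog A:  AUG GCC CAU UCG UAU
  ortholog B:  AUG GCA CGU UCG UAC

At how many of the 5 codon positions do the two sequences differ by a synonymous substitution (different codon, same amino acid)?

2

Codon 1: AUG Met / AUG Met — identical.
Codon 2: GCC Ala / GCA Ala — synonymous.
Codon 3: CAU His / CGU Arg — nonsynonymous.
Codon 4: UCG Ser / UCG Ser — identical.
Codon 5: UAU Tyr / UAC Tyr — synonymous.
Synonymous differences: 2.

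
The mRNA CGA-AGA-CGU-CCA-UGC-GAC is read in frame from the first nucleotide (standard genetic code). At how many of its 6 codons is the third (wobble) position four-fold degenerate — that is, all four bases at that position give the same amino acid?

Codon 1 CGA (Arg): third position 4-fold.
Codon 2 AGA (Arg): third position 2-fold.
Codon 3 CGU (Arg): third position 4-fold.
Codon 4 CCA (Pro): third position 4-fold.
Codon 5 UGC (Cys): third position 2-fold.
Codon 6 GAC (Asp): third position 2-fold.
Four-fold degenerate third positions: 3.

3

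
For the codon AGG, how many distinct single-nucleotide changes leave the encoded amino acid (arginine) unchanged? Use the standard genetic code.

Position 1: CGG → 1 synonymous.
Position 2: none → 0 synonymous.
Position 3: AGA → 1 synonymous.
Total: 1 + 0 + 1 = 2.

2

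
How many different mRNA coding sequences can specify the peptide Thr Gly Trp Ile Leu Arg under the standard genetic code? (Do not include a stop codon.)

Thr: 4 codons.
Gly: 4 codons.
Trp: 1 codon.
Ile: 3 codons.
Leu: 6 codons.
Arg: 6 codons.
4 × 4 × 1 × 3 × 6 × 6 = 1728.

1728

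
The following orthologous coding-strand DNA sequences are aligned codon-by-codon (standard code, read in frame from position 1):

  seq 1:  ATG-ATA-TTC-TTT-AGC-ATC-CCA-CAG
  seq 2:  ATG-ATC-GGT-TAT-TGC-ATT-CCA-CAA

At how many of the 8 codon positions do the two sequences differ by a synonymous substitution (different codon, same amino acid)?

Codon 1: ATG Met / ATG Met — identical.
Codon 2: ATA Ile / ATC Ile — synonymous.
Codon 3: TTC Phe / GGT Gly — nonsynonymous.
Codon 4: TTT Phe / TAT Tyr — nonsynonymous.
Codon 5: AGC Ser / TGC Cys — nonsynonymous.
Codon 6: ATC Ile / ATT Ile — synonymous.
Codon 7: CCA Pro / CCA Pro — identical.
Codon 8: CAG Gln / CAA Gln — synonymous.
Synonymous differences: 3.

3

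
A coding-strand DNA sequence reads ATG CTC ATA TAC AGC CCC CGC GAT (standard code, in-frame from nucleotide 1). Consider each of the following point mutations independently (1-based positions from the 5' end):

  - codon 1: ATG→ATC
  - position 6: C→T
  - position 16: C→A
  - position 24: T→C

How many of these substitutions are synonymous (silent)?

Codon 1: ATG (Met) → ATC (Ile) — missense.
Codon 2: CTC (Leu) → CTT (Leu) — synonymous.
Codon 6: CCC (Pro) → ACC (Thr) — missense.
Codon 8: GAT (Asp) → GAC (Asp) — synonymous.
Synonymous: 2 of 4.

2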